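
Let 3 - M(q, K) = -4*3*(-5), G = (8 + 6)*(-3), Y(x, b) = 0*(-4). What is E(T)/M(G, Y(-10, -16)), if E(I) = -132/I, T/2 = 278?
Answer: 11/2641 ≈ 0.0041651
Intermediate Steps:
T = 556 (T = 2*278 = 556)
Y(x, b) = 0
G = -42 (G = 14*(-3) = -42)
M(q, K) = -57 (M(q, K) = 3 - (-4*3)*(-5) = 3 - (-12)*(-5) = 3 - 1*60 = 3 - 60 = -57)
E(T)/M(G, Y(-10, -16)) = -132/556/(-57) = -132*1/556*(-1/57) = -33/139*(-1/57) = 11/2641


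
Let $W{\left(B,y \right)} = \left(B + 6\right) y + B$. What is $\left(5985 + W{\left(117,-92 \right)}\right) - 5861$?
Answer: $-11075$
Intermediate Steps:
$W{\left(B,y \right)} = B + y \left(6 + B\right)$ ($W{\left(B,y \right)} = \left(6 + B\right) y + B = y \left(6 + B\right) + B = B + y \left(6 + B\right)$)
$\left(5985 + W{\left(117,-92 \right)}\right) - 5861 = \left(5985 + \left(117 + 6 \left(-92\right) + 117 \left(-92\right)\right)\right) - 5861 = \left(5985 - 11199\right) - 5861 = -5214 - 5861 = -11075$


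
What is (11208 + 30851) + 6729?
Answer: 48788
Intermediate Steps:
(11208 + 30851) + 6729 = 42059 + 6729 = 48788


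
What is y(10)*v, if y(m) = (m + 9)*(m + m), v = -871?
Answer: -330980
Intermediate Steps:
y(m) = 2*m*(9 + m) (y(m) = (9 + m)*(2*m) = 2*m*(9 + m))
y(10)*v = (2*10*(9 + 10))*(-871) = (2*10*19)*(-871) = 380*(-871) = -330980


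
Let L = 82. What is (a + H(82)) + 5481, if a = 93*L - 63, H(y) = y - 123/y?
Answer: 26249/2 ≈ 13125.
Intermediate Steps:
a = 7563 (a = 93*82 - 63 = 7626 - 63 = 7563)
(a + H(82)) + 5481 = (7563 + (82 - 123/82)) + 5481 = (7563 + (82 - 123*1/82)) + 5481 = (7563 + (82 - 3/2)) + 5481 = (7563 + 161/2) + 5481 = 15287/2 + 5481 = 26249/2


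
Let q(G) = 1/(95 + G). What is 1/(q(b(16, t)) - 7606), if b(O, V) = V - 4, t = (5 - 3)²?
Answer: -95/722569 ≈ -0.00013148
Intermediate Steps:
t = 4 (t = 2² = 4)
b(O, V) = -4 + V
1/(q(b(16, t)) - 7606) = 1/(1/(95 + (-4 + 4)) - 7606) = 1/(1/(95 + 0) - 7606) = 1/(1/95 - 7606) = 1/(-722569/95) = -95/722569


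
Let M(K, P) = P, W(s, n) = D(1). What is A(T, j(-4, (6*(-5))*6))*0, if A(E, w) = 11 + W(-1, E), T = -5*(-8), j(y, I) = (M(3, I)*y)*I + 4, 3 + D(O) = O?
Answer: 0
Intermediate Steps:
D(O) = -3 + O
W(s, n) = -2 (W(s, n) = -3 + 1 = -2)
j(y, I) = 4 + y*I**2 (j(y, I) = (I*y)*I + 4 = y*I**2 + 4 = 4 + y*I**2)
T = 40
A(E, w) = 9 (A(E, w) = 11 - 2 = 9)
A(T, j(-4, (6*(-5))*6))*0 = 9*0 = 0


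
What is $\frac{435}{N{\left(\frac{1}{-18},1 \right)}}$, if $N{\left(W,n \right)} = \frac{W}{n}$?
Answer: $-7830$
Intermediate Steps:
$\frac{435}{N{\left(\frac{1}{-18},1 \right)}} = \frac{435}{\frac{1}{-18} \cdot 1^{-1}} = \frac{435}{\left(- \frac{1}{18}\right) 1} = \frac{435}{- \frac{1}{18}} = 435 \left(-18\right) = -7830$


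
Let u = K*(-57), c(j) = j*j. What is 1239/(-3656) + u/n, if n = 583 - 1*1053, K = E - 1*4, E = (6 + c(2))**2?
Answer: 9711651/859160 ≈ 11.304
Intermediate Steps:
c(j) = j**2
E = 100 (E = (6 + 2**2)**2 = (6 + 4)**2 = 10**2 = 100)
K = 96 (K = 100 - 1*4 = 100 - 4 = 96)
u = -5472 (u = 96*(-57) = -5472)
n = -470 (n = 583 - 1053 = -470)
1239/(-3656) + u/n = 1239/(-3656) - 5472/(-470) = 1239*(-1/3656) - 5472*(-1/470) = -1239/3656 + 2736/235 = 9711651/859160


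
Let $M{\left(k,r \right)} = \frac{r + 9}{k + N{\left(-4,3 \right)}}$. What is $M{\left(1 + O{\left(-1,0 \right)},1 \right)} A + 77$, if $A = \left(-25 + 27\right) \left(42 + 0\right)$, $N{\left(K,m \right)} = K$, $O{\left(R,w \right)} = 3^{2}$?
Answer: $217$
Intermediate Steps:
$O{\left(R,w \right)} = 9$
$M{\left(k,r \right)} = \frac{9 + r}{-4 + k}$ ($M{\left(k,r \right)} = \frac{r + 9}{k - 4} = \frac{9 + r}{-4 + k}$)
$A = 84$ ($A = 2 \cdot 42 = 84$)
$M{\left(1 + O{\left(-1,0 \right)},1 \right)} A + 77 = \frac{9 + 1}{-4 + \left(1 + 9\right)} 84 + 77 = \frac{1}{-4 + 10} \cdot 10 \cdot 84 + 77 = \frac{1}{6} \cdot 10 \cdot 84 + 77 = \frac{5}{3} \cdot 84 + 77 = 140 + 77 = 217$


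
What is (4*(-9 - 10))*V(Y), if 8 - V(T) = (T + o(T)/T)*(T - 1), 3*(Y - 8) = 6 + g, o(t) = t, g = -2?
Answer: 53428/9 ≈ 5936.4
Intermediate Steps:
Y = 28/3 (Y = 8 + (6 - 2)/3 = 8 + (⅓)*4 = 8 + 4/3 = 28/3 ≈ 9.3333)
V(T) = 8 - (1 + T)*(-1 + T) (V(T) = 8 - (T + T/T)*(T - 1) = 8 - (T + 1)*(-1 + T) = 8 - (1 + T)*(-1 + T))
(4*(-9 - 10))*V(Y) = (4*(-9 - 10))*(9 - (28/3)²) = (4*(-19))*(9 - 1*784/9) = -76*(9 - 784/9) = -76*(-703/9) = 53428/9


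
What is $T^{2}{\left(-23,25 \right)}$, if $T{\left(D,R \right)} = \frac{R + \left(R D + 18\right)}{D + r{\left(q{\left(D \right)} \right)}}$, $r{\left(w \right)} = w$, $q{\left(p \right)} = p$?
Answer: $\frac{70756}{529} \approx 133.75$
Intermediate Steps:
$T{\left(D,R \right)} = \frac{18 + R + D R}{2 D}$ ($T{\left(D,R \right)} = \frac{R + \left(R D + 18\right)}{D + D} = \frac{R + \left(D R + 18\right)}{2 D} = \left(R + \left(18 + D R\right)\right) \frac{1}{2 D} = \left(18 + R + D R\right) \frac{1}{2 D} = \frac{18 + R + D R}{2 D}$)
$T^{2}{\left(-23,25 \right)} = \left(\frac{18 + 25 - 575}{2 \left(-23\right)}\right)^{2} = \left(\frac{1}{2} \left(- \frac{1}{23}\right) \left(18 + 25 - 575\right)\right)^{2} = \left(\frac{1}{2} \left(- \frac{1}{23}\right) \left(-532\right)\right)^{2} = \left(\frac{266}{23}\right)^{2} = \frac{70756}{529}$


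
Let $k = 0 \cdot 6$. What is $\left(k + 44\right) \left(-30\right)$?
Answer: $-1320$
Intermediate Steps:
$k = 0$
$\left(k + 44\right) \left(-30\right) = \left(0 + 44\right) \left(-30\right) = 44 \left(-30\right) = -1320$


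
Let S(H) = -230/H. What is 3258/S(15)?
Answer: -4887/23 ≈ -212.48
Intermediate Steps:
3258/S(15) = 3258/((-230/15)) = 3258/((-230*1/15)) = 3258/(-46/3) = 3258*(-3/46) = -4887/23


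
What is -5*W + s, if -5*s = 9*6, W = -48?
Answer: 1146/5 ≈ 229.20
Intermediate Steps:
s = -54/5 (s = -9*6/5 = -⅕*54 = -54/5 ≈ -10.800)
-5*W + s = -5*(-48) - 54/5 = 240 - 54/5 = 1146/5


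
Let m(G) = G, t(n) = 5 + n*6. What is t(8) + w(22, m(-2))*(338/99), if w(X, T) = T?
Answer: 4571/99 ≈ 46.172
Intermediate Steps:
t(n) = 5 + 6*n
t(8) + w(22, m(-2))*(338/99) = (5 + 6*8) - 676/99 = (5 + 48) - 676/99 = 53 - 2*338/99 = 53 - 676/99 = 4571/99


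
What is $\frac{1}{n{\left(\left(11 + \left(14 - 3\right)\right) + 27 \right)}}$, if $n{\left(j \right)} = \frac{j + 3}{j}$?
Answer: $\frac{49}{52} \approx 0.94231$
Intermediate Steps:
$n{\left(j \right)} = \frac{3 + j}{j}$
$\frac{1}{n{\left(\left(11 + \left(14 - 3\right)\right) + 27 \right)}} = \frac{1}{\frac{1}{\left(11 + \left(14 - 3\right)\right) + 27} \left(3 + \left(\left(11 + \left(14 - 3\right)\right) + 27\right)\right)} = \frac{1}{\frac{1}{\left(11 + 11\right) + 27} \left(3 + \left(\left(11 + 11\right) + 27\right)\right)} = \frac{1}{\frac{1}{22 + 27} \left(3 + \left(22 + 27\right)\right)} = \frac{1}{\frac{1}{49} \left(3 + 49\right)} = \frac{1}{\frac{1}{49} \cdot 52} = \frac{1}{\frac{52}{49}} = \frac{49}{52}$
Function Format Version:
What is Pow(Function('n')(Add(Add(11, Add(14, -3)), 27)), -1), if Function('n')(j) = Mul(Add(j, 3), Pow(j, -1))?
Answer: Rational(49, 52) ≈ 0.94231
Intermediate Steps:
Function('n')(j) = Mul(Pow(j, -1), Add(3, j)) (Function('n')(j) = Mul(Add(3, j), Pow(j, -1)) = Mul(Pow(j, -1), Add(3, j)))
Pow(Function('n')(Add(Add(11, Add(14, -3)), 27)), -1) = Pow(Mul(Pow(Add(Add(11, Add(14, -3)), 27), -1), Add(3, Add(Add(11, Add(14, -3)), 27))), -1) = Pow(Mul(Pow(Add(Add(11, 11), 27), -1), Add(3, Add(Add(11, 11), 27))), -1) = Pow(Mul(Pow(Add(22, 27), -1), Add(3, Add(22, 27))), -1) = Pow(Mul(Pow(49, -1), Add(3, 49)), -1) = Pow(Mul(Rational(1, 49), 52), -1) = Pow(Rational(52, 49), -1) = Rational(49, 52)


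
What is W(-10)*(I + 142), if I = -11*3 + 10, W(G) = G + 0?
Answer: -1190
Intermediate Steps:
W(G) = G
I = -23 (I = -33 + 10 = -23)
W(-10)*(I + 142) = -10*(-23 + 142) = -10*119 = -1190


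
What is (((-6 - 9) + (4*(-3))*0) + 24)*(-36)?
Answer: -324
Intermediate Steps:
(((-6 - 9) + (4*(-3))*0) + 24)*(-36) = ((-15 - 12*0) + 24)*(-36) = ((-15 + 0) + 24)*(-36) = (-15 + 24)*(-36) = 9*(-36) = -324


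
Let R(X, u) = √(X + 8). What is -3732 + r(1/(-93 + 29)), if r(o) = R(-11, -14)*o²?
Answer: -3732 + I*√3/4096 ≈ -3732.0 + 0.00042286*I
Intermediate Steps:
R(X, u) = √(8 + X)
r(o) = I*√3*o² (r(o) = √(8 - 11)*o² = √(-3)*o² = (I*√3)*o² = I*√3*o²)
-3732 + r(1/(-93 + 29)) = -3732 + I*√3*(1/(-93 + 29))² = -3732 + I*√3*(1/(-64))² = -3732 + I*√3*(-1/64)² = -3732 + I*√3*(1/4096) = -3732 + I*√3/4096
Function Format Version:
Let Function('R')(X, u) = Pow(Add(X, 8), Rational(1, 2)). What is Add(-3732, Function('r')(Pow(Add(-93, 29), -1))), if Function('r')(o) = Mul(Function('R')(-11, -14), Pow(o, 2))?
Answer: Add(-3732, Mul(Rational(1, 4096), I, Pow(3, Rational(1, 2)))) ≈ Add(-3732.0, Mul(0.00042286, I))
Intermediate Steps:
Function('R')(X, u) = Pow(Add(8, X), Rational(1, 2))
Function('r')(o) = Mul(I, Pow(3, Rational(1, 2)), Pow(o, 2)) (Function('r')(o) = Mul(Pow(Add(8, -11), Rational(1, 2)), Pow(o, 2)) = Mul(Pow(-3, Rational(1, 2)), Pow(o, 2)) = Mul(Mul(I, Pow(3, Rational(1, 2))), Pow(o, 2)) = Mul(I, Pow(3, Rational(1, 2)), Pow(o, 2)))
Add(-3732, Function('r')(Pow(Add(-93, 29), -1))) = Add(-3732, Mul(I, Pow(3, Rational(1, 2)), Pow(Pow(Add(-93, 29), -1), 2))) = Add(-3732, Mul(I, Pow(3, Rational(1, 2)), Pow(Pow(-64, -1), 2))) = Add(-3732, Mul(I, Pow(3, Rational(1, 2)), Pow(Rational(-1, 64), 2))) = Add(-3732, Mul(I, Pow(3, Rational(1, 2)), Rational(1, 4096))) = Add(-3732, Mul(Rational(1, 4096), I, Pow(3, Rational(1, 2))))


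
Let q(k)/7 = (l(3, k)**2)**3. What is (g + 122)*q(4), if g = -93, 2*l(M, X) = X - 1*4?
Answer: 0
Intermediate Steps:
l(M, X) = -2 + X/2 (l(M, X) = (X - 1*4)/2 = (X - 4)/2 = (-4 + X)/2 = -2 + X/2)
q(k) = 7*(-2 + k/2)**6 (q(k) = 7*((-2 + k/2)**2)**3 = 7*(-2 + k/2)**6)
(g + 122)*q(4) = (-93 + 122)*(7*(-4 + 4)**6/64) = 29*((7/64)*0**6) = 29*((7/64)*0) = 29*0 = 0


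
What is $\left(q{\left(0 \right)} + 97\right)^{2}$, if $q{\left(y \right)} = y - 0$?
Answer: $9409$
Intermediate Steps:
$q{\left(y \right)} = y$ ($q{\left(y \right)} = y + 0 = y$)
$\left(q{\left(0 \right)} + 97\right)^{2} = \left(0 + 97\right)^{2} = 97^{2} = 9409$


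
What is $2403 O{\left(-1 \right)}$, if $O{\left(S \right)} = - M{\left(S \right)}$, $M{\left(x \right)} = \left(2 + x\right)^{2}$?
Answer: $-2403$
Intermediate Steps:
$O{\left(S \right)} = - \left(2 + S\right)^{2}$
$2403 O{\left(-1 \right)} = 2403 \left(- \left(2 - 1\right)^{2}\right) = 2403 \left(- 1^{2}\right) = 2403 \left(\left(-1\right) 1\right) = 2403 \left(-1\right) = -2403$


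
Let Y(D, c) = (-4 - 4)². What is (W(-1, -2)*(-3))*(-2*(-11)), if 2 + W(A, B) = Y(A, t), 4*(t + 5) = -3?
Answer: -4092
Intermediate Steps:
t = -23/4 (t = -5 + (¼)*(-3) = -5 - ¾ = -23/4 ≈ -5.7500)
Y(D, c) = 64 (Y(D, c) = (-8)² = 64)
W(A, B) = 62 (W(A, B) = -2 + 64 = 62)
(W(-1, -2)*(-3))*(-2*(-11)) = (62*(-3))*(-2*(-11)) = -186*22 = -4092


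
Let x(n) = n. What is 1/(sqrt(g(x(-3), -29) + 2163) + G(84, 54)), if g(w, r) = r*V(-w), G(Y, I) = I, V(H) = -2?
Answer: 54/695 - sqrt(2221)/695 ≈ 0.0098885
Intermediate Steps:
g(w, r) = -2*r (g(w, r) = r*(-2) = -2*r)
1/(sqrt(g(x(-3), -29) + 2163) + G(84, 54)) = 1/(sqrt(-2*(-29) + 2163) + 54) = 1/(sqrt(58 + 2163) + 54) = 1/(sqrt(2221) + 54) = 1/(54 + sqrt(2221))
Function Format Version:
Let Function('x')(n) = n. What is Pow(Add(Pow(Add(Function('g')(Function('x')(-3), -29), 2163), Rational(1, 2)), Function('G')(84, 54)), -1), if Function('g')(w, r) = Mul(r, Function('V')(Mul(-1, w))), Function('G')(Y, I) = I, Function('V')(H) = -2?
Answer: Add(Rational(54, 695), Mul(Rational(-1, 695), Pow(2221, Rational(1, 2)))) ≈ 0.0098885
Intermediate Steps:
Function('g')(w, r) = Mul(-2, r) (Function('g')(w, r) = Mul(r, -2) = Mul(-2, r))
Pow(Add(Pow(Add(Function('g')(Function('x')(-3), -29), 2163), Rational(1, 2)), Function('G')(84, 54)), -1) = Pow(Add(Pow(Add(Mul(-2, -29), 2163), Rational(1, 2)), 54), -1) = Pow(Add(Pow(Add(58, 2163), Rational(1, 2)), 54), -1) = Pow(Add(Pow(2221, Rational(1, 2)), 54), -1) = Pow(Add(54, Pow(2221, Rational(1, 2))), -1)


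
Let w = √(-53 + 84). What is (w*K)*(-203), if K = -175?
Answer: 35525*√31 ≈ 1.9779e+5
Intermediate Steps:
w = √31 ≈ 5.5678
(w*K)*(-203) = (√31*(-175))*(-203) = -175*√31*(-203) = 35525*√31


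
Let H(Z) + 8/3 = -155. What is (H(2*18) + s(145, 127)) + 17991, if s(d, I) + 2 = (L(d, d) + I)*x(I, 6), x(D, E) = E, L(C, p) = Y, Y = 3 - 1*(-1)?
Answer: 55852/3 ≈ 18617.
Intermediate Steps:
H(Z) = -473/3 (H(Z) = -8/3 - 155 = -473/3)
Y = 4 (Y = 3 + 1 = 4)
L(C, p) = 4
s(d, I) = 22 + 6*I (s(d, I) = -2 + (4 + I)*6 = -2 + (24 + 6*I) = 22 + 6*I)
(H(2*18) + s(145, 127)) + 17991 = (-473/3 + (22 + 6*127)) + 17991 = (-473/3 + (22 + 762)) + 17991 = (-473/3 + 784) + 17991 = 1879/3 + 17991 = 55852/3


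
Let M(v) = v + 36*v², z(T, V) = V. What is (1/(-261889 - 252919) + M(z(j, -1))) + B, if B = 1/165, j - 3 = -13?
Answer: 2973530843/84943320 ≈ 35.006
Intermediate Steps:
j = -10 (j = 3 - 13 = -10)
B = 1/165 ≈ 0.0060606
(1/(-261889 - 252919) + M(z(j, -1))) + B = (1/(-261889 - 252919) - (1 + 36*(-1))) + 1/165 = (1/(-514808) - (1 - 36)) + 1/165 = (-1/514808 - 1*(-35)) + 1/165 = (-1/514808 + 35) + 1/165 = 18018279/514808 + 1/165 = 2973530843/84943320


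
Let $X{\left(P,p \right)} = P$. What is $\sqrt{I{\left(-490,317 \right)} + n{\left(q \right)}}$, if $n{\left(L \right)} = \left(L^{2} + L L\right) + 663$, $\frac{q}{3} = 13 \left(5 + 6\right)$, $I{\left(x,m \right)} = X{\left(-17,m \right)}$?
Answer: $2 \sqrt{92182} \approx 607.23$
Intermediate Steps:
$I{\left(x,m \right)} = -17$
$q = 429$ ($q = 3 \cdot 13 \left(5 + 6\right) = 3 \cdot 13 \cdot 11 = 3 \cdot 143 = 429$)
$n{\left(L \right)} = 663 + 2 L^{2}$ ($n{\left(L \right)} = \left(L^{2} + L^{2}\right) + 663 = 2 L^{2} + 663 = 663 + 2 L^{2}$)
$\sqrt{I{\left(-490,317 \right)} + n{\left(q \right)}} = \sqrt{-17 + \left(663 + 2 \cdot 429^{2}\right)} = \sqrt{-17 + \left(663 + 2 \cdot 184041\right)} = \sqrt{-17 + \left(663 + 368082\right)} = \sqrt{-17 + 368745} = \sqrt{368728} = 2 \sqrt{92182}$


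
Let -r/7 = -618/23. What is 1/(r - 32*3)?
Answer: 23/2118 ≈ 0.010859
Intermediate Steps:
r = 4326/23 (r = -(-4326)/23 = -7*(-618/23) = 4326/23 ≈ 188.09)
1/(r - 32*3) = 1/(4326/23 - 32*3) = 1/(4326/23 - 96) = 1/(2118/23) = 23/2118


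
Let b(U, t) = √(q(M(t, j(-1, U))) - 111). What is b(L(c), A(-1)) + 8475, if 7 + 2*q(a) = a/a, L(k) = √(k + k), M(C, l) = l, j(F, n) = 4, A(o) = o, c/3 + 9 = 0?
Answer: 8475 + I*√114 ≈ 8475.0 + 10.677*I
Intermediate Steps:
c = -27 (c = -27 + 3*0 = -27 + 0 = -27)
L(k) = √2*√k (L(k) = √(2*k) = √2*√k)
q(a) = -3 (q(a) = -7/2 + (a/a)/2 = -7/2 + (½)*1 = -7/2 + ½ = -3)
b(U, t) = I*√114 (b(U, t) = √(-3 - 111) = √(-114) = I*√114)
b(L(c), A(-1)) + 8475 = I*√114 + 8475 = 8475 + I*√114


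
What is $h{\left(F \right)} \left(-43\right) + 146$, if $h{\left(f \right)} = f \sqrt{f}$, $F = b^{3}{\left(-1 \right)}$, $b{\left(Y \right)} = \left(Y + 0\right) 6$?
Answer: $146 + 55728 i \sqrt{6} \approx 146.0 + 1.3651 \cdot 10^{5} i$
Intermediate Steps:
$b{\left(Y \right)} = 6 Y$ ($b{\left(Y \right)} = Y 6 = 6 Y$)
$F = -216$ ($F = \left(6 \left(-1\right)\right)^{3} = \left(-6\right)^{3} = -216$)
$h{\left(f \right)} = f^{\frac{3}{2}}$
$h{\left(F \right)} \left(-43\right) + 146 = \left(-216\right)^{\frac{3}{2}} \left(-43\right) + 146 = - 1296 i \sqrt{6} \left(-43\right) + 146 = 55728 i \sqrt{6} + 146 = 146 + 55728 i \sqrt{6}$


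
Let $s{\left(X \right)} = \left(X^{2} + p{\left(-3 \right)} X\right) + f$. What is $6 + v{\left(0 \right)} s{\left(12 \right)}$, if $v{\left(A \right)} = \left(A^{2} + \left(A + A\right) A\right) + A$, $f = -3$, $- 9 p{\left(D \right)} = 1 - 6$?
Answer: $6$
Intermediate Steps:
$p{\left(D \right)} = \frac{5}{9}$ ($p{\left(D \right)} = - \frac{1 - 6}{9} = \left(- \frac{1}{9}\right) \left(-5\right) = \frac{5}{9}$)
$v{\left(A \right)} = A + 3 A^{2}$ ($v{\left(A \right)} = \left(A^{2} + 2 A A\right) + A = \left(A^{2} + 2 A^{2}\right) + A = 3 A^{2} + A = A + 3 A^{2}$)
$s{\left(X \right)} = -3 + X^{2} + \frac{5 X}{9}$ ($s{\left(X \right)} = \left(X^{2} + \frac{5 X}{9}\right) - 3 = -3 + X^{2} + \frac{5 X}{9}$)
$6 + v{\left(0 \right)} s{\left(12 \right)} = 6 + 0 \left(1 + 3 \cdot 0\right) \left(-3 + 12^{2} + \frac{5}{9} \cdot 12\right) = 6 + 0 \left(1 + 0\right) \left(-3 + 144 + \frac{20}{3}\right) = 6 + 0 \cdot 1 \cdot \frac{443}{3} = 6 + 0 \cdot \frac{443}{3} = 6 + 0 = 6$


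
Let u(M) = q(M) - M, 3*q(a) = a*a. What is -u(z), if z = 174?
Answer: -9918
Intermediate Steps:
q(a) = a²/3 (q(a) = (a*a)/3 = a²/3)
u(M) = -M + M²/3 (u(M) = M²/3 - M = -M + M²/3)
-u(z) = -174*(-3 + 174)/3 = -174*171/3 = -1*9918 = -9918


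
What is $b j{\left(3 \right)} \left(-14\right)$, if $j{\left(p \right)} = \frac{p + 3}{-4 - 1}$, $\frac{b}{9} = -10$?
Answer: $-1512$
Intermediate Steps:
$b = -90$ ($b = 9 \left(-10\right) = -90$)
$j{\left(p \right)} = - \frac{3}{5} - \frac{p}{5}$ ($j{\left(p \right)} = \frac{3 + p}{-5} = \left(3 + p\right) \left(- \frac{1}{5}\right) = - \frac{3}{5} - \frac{p}{5}$)
$b j{\left(3 \right)} \left(-14\right) = - 90 \left(- \frac{3}{5} - \frac{3}{5}\right) \left(-14\right) = \left(-90\right) \left(- \frac{6}{5}\right) \left(-14\right) = 108 \left(-14\right) = -1512$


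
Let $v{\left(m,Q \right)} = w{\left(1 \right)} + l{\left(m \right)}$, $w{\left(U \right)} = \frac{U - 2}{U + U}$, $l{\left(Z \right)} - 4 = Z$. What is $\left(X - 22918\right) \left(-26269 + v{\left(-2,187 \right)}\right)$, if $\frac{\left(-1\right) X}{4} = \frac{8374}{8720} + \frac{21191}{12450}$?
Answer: $\frac{326928709173437}{542820} \approx 6.0228 \cdot 10^{8}$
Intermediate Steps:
$X = - \frac{14452091}{1357050}$ ($X = - 4 \left(\frac{8374}{8720} + \frac{21191}{12450}\right) = - 4 \left(8374 \cdot \frac{1}{8720} + 21191 \cdot \frac{1}{12450}\right) = - 4 \left(\frac{4187}{4360} + \frac{21191}{12450}\right) = \left(-4\right) \frac{14452091}{5428200} = - \frac{14452091}{1357050} \approx -10.65$)
$l{\left(Z \right)} = 4 + Z$
$w{\left(U \right)} = \frac{-2 + U}{2 U}$
$v{\left(m,Q \right)} = \frac{7}{2} + m$ ($v{\left(m,Q \right)} = \frac{-2 + 1}{2 \cdot 1} + \left(4 + m\right) = \frac{1}{2} \cdot 1 \left(-1\right) + \left(4 + m\right) = - \frac{1}{2} + \left(4 + m\right) = \frac{7}{2} + m$)
$\left(X - 22918\right) \left(-26269 + v{\left(-2,187 \right)}\right) = \left(- \frac{14452091}{1357050} - 22918\right) \left(-26269 + \left(\frac{7}{2} - 2\right)\right) = - \frac{31115323991 \left(-26269 + \frac{3}{2}\right)}{1357050} = \left(- \frac{31115323991}{1357050}\right) \left(- \frac{52535}{2}\right) = \frac{326928709173437}{542820}$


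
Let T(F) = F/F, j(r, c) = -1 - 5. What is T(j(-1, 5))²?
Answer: 1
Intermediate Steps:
j(r, c) = -6
T(F) = 1
T(j(-1, 5))² = 1² = 1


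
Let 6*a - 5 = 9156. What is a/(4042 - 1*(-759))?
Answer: 9161/28806 ≈ 0.31802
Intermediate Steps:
a = 9161/6 (a = 5/6 + (1/6)*9156 = 5/6 + 1526 = 9161/6 ≈ 1526.8)
a/(4042 - 1*(-759)) = 9161/(6*(4042 - 1*(-759))) = 9161/(6*(4042 + 759)) = (9161/6)/4801 = (9161/6)*(1/4801) = 9161/28806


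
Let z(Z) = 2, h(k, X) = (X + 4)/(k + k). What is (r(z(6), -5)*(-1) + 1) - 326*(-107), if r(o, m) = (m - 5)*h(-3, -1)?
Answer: 34878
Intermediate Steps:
h(k, X) = (4 + X)/(2*k) (h(k, X) = (4 + X)/((2*k)) = (4 + X)*(1/(2*k)) = (4 + X)/(2*k))
r(o, m) = 5/2 - m/2 (r(o, m) = (m - 5)*((½)*(4 - 1)/(-3)) = (-5 + m)*((½)*(-⅓)*3) = (-5 + m)*(-½) = 5/2 - m/2)
(r(z(6), -5)*(-1) + 1) - 326*(-107) = ((5/2 - ½*(-5))*(-1) + 1) - 326*(-107) = ((5/2 + 5/2)*(-1) + 1) + 34882 = (5*(-1) + 1) + 34882 = (-5 + 1) + 34882 = -4 + 34882 = 34878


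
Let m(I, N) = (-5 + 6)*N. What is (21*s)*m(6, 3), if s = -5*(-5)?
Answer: 1575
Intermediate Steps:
m(I, N) = N (m(I, N) = 1*N = N)
s = 25
(21*s)*m(6, 3) = (21*25)*3 = 525*3 = 1575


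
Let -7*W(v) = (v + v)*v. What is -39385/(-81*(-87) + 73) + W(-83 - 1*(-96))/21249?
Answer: -1172129923/211810032 ≈ -5.5339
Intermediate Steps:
W(v) = -2*v**2/7 (W(v) = -(v + v)*v/7 = -2*v*v/7 = -2*v**2/7)
-39385/(-81*(-87) + 73) + W(-83 - 1*(-96))/21249 = -39385/(-81*(-87) + 73) - 2*(-83 - 1*(-96))**2/7/21249 = -39385/(7047 + 73) - 2*(-83 + 96)**2/7*(1/21249) = -39385/7120 - 2/7*13**2*(1/21249) = -39385*1/7120 - 2/7*169*(1/21249) = -7877/1424 - 338/7*1/21249 = -7877/1424 - 338/148743 = -1172129923/211810032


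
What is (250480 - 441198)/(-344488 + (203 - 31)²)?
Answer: 95359/157452 ≈ 0.60564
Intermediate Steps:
(250480 - 441198)/(-344488 + (203 - 31)²) = -190718/(-344488 + 172²) = -190718/(-344488 + 29584) = -190718/(-314904) = -190718*(-1/314904) = 95359/157452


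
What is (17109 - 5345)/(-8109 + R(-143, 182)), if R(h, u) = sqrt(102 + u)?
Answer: -95394276/65755597 - 23528*sqrt(71)/65755597 ≈ -1.4538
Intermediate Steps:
(17109 - 5345)/(-8109 + R(-143, 182)) = (17109 - 5345)/(-8109 + sqrt(102 + 182)) = 11764/(-8109 + sqrt(284)) = 11764/(-8109 + 2*sqrt(71))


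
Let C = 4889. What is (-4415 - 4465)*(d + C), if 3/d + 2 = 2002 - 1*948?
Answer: -11417972820/263 ≈ -4.3414e+7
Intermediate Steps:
d = 3/1052 (d = 3/(-2 + (2002 - 1*948)) = 3/(-2 + (2002 - 948)) = 3/(-2 + 1054) = 3/1052 ≈ 0.0028517)
(-4415 - 4465)*(d + C) = (-4415 - 4465)*(3/1052 + 4889) = -8880*5143231/1052 = -11417972820/263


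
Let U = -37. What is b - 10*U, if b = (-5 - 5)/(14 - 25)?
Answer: 4080/11 ≈ 370.91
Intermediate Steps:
b = 10/11 (b = -10/(-11) = -10*(-1/11) = 10/11 ≈ 0.90909)
b - 10*U = 10/11 - 10*(-37) = 10/11 + 370 = 4080/11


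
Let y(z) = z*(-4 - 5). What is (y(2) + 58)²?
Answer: 1600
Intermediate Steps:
y(z) = -9*z (y(z) = z*(-9) = -9*z)
(y(2) + 58)² = (-9*2 + 58)² = (-18 + 58)² = 40² = 1600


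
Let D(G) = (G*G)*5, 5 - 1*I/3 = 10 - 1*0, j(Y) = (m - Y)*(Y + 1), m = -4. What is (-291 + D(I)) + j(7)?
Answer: 746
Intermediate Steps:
j(Y) = (1 + Y)*(-4 - Y) (j(Y) = (-4 - Y)*(Y + 1) = (-4 - Y)*(1 + Y) = (1 + Y)*(-4 - Y))
I = -15 (I = 15 - 3*(10 - 1*0) = 15 - 3*(10 + 0) = 15 - 3*10 = 15 - 30 = -15)
D(G) = 5*G² (D(G) = G²*5 = 5*G²)
(-291 + D(I)) + j(7) = (-291 + 5*(-15)²) + (-4 - 1*7² - 5*7) = (-291 + 5*225) + (-4 - 1*49 - 35) = (-291 + 1125) + (-4 - 49 - 35) = 834 - 88 = 746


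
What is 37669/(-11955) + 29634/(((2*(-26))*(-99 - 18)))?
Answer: 6949793/4040790 ≈ 1.7199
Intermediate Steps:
37669/(-11955) + 29634/(((2*(-26))*(-99 - 18))) = 37669*(-1/11955) + 29634/((-52*(-117))) = -37669/11955 + 29634/6084 = -37669/11955 + 29634*(1/6084) = -37669/11955 + 4939/1014 = 6949793/4040790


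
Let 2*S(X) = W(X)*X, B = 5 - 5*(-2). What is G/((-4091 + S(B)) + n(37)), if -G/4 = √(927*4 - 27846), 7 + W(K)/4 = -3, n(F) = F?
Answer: 18*I*√298/2177 ≈ 0.14273*I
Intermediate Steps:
B = 15 (B = 5 + 10 = 15)
W(K) = -40 (W(K) = -28 + 4*(-3) = -28 - 12 = -40)
S(X) = -20*X (S(X) = (-40*X)/2 = -20*X)
G = -36*I*√298 (G = -4*√(927*4 - 27846) = -4*√(3708 - 27846) = -36*I*√298 ≈ -621.46*I)
G/((-4091 + S(B)) + n(37)) = (-36*I*√298)/((-4091 - 20*15) + 37) = (-36*I*√298)/((-4091 - 300) + 37) = (-36*I*√298)/(-4391 + 37) = -36*I*√298/(-4354) = -36*I*√298*(-1/4354) = 18*I*√298/2177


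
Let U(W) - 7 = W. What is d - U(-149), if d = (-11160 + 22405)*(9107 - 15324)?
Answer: -69910023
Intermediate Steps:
d = -69910165 (d = 11245*(-6217) = -69910165)
U(W) = 7 + W
d - U(-149) = -69910165 - (7 - 149) = -69910165 - 1*(-142) = -69910165 + 142 = -69910023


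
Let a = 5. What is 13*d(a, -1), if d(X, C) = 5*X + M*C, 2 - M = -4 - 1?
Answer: 234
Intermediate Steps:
M = 7 (M = 2 - (-4 - 1) = 2 - 1*(-5) = 2 + 5 = 7)
d(X, C) = 5*X + 7*C
13*d(a, -1) = 13*(5*5 + 7*(-1)) = 13*(25 - 7) = 13*18 = 234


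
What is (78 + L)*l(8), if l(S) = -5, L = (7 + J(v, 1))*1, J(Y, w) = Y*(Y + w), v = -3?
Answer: -455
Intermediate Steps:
L = 13 (L = (7 - 3*(-3 + 1))*1 = (7 - 3*(-2))*1 = (7 + 6)*1 = 13*1 = 13)
(78 + L)*l(8) = (78 + 13)*(-5) = 91*(-5) = -455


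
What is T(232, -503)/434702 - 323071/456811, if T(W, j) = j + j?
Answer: -70449580854/99288327661 ≈ -0.70955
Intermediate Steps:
T(W, j) = 2*j
T(232, -503)/434702 - 323071/456811 = (2*(-503))/434702 - 323071/456811 = -1006*1/434702 - 323071*1/456811 = -503/217351 - 323071/456811 = -70449580854/99288327661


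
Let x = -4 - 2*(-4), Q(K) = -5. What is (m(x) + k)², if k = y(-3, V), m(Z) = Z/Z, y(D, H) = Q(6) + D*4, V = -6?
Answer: 256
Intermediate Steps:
x = 4 (x = -4 + 8 = 4)
y(D, H) = -5 + 4*D (y(D, H) = -5 + D*4 = -5 + 4*D)
m(Z) = 1
k = -17 (k = -5 + 4*(-3) = -5 - 12 = -17)
(m(x) + k)² = (1 - 17)² = (-16)² = 256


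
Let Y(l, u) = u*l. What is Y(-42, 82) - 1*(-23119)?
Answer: 19675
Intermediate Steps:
Y(l, u) = l*u
Y(-42, 82) - 1*(-23119) = -42*82 - 1*(-23119) = -3444 + 23119 = 19675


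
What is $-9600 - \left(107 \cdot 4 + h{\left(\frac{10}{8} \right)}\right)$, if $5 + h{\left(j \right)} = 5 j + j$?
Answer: $- \frac{20061}{2} \approx -10031.0$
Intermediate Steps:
$h{\left(j \right)} = -5 + 6 j$ ($h{\left(j \right)} = -5 + \left(5 j + j\right) = -5 + 6 j$)
$-9600 - \left(107 \cdot 4 + h{\left(\frac{10}{8} \right)}\right) = -9600 - \left(107 \cdot 4 - \left(5 - 6 \cdot \frac{10}{8}\right)\right) = -9600 - \left(428 - \left(5 - 6 \cdot 10 \cdot \frac{1}{8}\right)\right) = -9600 - \left(428 + \left(-5 + 6 \cdot \frac{5}{4}\right)\right) = -9600 - \left(428 + \left(-5 + \frac{15}{2}\right)\right) = -9600 - \left(428 + \frac{5}{2}\right) = -9600 - \frac{861}{2} = - \frac{20061}{2}$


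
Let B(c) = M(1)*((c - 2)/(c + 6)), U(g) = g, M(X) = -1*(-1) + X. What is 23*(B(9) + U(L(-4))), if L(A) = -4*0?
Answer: 322/15 ≈ 21.467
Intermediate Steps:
L(A) = 0
M(X) = 1 + X
B(c) = 2*(-2 + c)/(6 + c) (B(c) = (1 + 1)*((c - 2)/(c + 6)) = 2*((-2 + c)/(6 + c)) = 2*(-2 + c)/(6 + c))
23*(B(9) + U(L(-4))) = 23*(2*(-2 + 9)/(6 + 9) + 0) = 23*(2*7/15 + 0) = 23*(2*(1/15)*7 + 0) = 23*(14/15 + 0) = 23*(14/15) = 322/15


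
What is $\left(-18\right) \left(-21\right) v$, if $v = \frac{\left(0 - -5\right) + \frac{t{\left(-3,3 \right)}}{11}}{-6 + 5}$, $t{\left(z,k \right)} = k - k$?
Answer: $-1890$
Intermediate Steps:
$t{\left(z,k \right)} = 0$
$v = -5$ ($v = \frac{\left(0 - -5\right) + \frac{0}{11}}{-6 + 5} = \frac{\left(0 + 5\right) + 0 \cdot \frac{1}{11}}{-1} = \left(5 + 0\right) \left(-1\right) = 5 \left(-1\right) = -5$)
$\left(-18\right) \left(-21\right) v = \left(-18\right) \left(-21\right) \left(-5\right) = 378 \left(-5\right) = -1890$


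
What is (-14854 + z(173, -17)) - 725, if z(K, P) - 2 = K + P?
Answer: -15421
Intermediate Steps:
z(K, P) = 2 + K + P (z(K, P) = 2 + (K + P) = 2 + K + P)
(-14854 + z(173, -17)) - 725 = (-14854 + (2 + 173 - 17)) - 725 = (-14854 + 158) - 725 = -14696 - 725 = -15421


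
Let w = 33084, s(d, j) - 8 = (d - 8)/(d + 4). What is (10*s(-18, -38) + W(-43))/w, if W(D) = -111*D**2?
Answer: -478661/77196 ≈ -6.2006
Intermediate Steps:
s(d, j) = 8 + (-8 + d)/(4 + d) (s(d, j) = 8 + (d - 8)/(d + 4) = 8 + (-8 + d)/(4 + d))
(10*s(-18, -38) + W(-43))/w = (10*(3*(8 + 3*(-18))/(4 - 18)) - 111*(-43)**2)/33084 = (10*(3*(8 - 54)/(-14)) - 111*1849)*(1/33084) = (10*(3*(-1/14)*(-46)) - 205239)*(1/33084) = (10*(69/7) - 205239)*(1/33084) = (690/7 - 205239)*(1/33084) = -1435983/7*1/33084 = -478661/77196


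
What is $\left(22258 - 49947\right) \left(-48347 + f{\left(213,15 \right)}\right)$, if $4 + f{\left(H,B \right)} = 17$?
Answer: $1338320126$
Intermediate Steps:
$f{\left(H,B \right)} = 13$ ($f{\left(H,B \right)} = -4 + 17 = 13$)
$\left(22258 - 49947\right) \left(-48347 + f{\left(213,15 \right)}\right) = \left(22258 - 49947\right) \left(-48347 + 13\right) = \left(-27689\right) \left(-48334\right) = 1338320126$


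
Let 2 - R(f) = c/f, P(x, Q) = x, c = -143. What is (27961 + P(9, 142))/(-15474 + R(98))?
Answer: -2741060/1516113 ≈ -1.8080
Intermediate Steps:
R(f) = 2 + 143/f (R(f) = 2 - (-143)/f = 2 + 143/f)
(27961 + P(9, 142))/(-15474 + R(98)) = (27961 + 9)/(-15474 + (2 + 143/98)) = 27970/(-15474 + (2 + 143*(1/98))) = 27970/(-15474 + (2 + 143/98)) = 27970/(-15474 + 339/98) = 27970/(-1516113/98) = 27970*(-98/1516113) = -2741060/1516113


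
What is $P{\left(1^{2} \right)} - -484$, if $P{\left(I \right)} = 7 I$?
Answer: $491$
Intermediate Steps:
$P{\left(1^{2} \right)} - -484 = 7 \cdot 1^{2} - -484 = 7 \cdot 1 + 484 = 7 + 484 = 491$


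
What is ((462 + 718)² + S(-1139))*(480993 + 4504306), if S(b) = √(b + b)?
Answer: 6941530327600 + 4985299*I*√2278 ≈ 6.9415e+12 + 2.3794e+8*I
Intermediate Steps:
S(b) = √2*√b (S(b) = √(2*b) = √2*√b)
((462 + 718)² + S(-1139))*(480993 + 4504306) = ((462 + 718)² + √2*√(-1139))*(480993 + 4504306) = (1180² + √2*(I*√1139))*4985299 = (1392400 + I*√2278)*4985299 = 6941530327600 + 4985299*I*√2278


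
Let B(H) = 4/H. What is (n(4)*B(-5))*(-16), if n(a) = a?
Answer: 256/5 ≈ 51.200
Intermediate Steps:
(n(4)*B(-5))*(-16) = (4*(4/(-5)))*(-16) = (4*(4*(-1/5)))*(-16) = (4*(-4/5))*(-16) = -16/5*(-16) = 256/5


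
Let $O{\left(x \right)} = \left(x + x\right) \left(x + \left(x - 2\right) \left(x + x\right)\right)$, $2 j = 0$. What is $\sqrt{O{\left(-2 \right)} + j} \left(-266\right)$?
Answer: $- 532 i \sqrt{14} \approx - 1990.6 i$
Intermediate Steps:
$j = 0$ ($j = \frac{1}{2} \cdot 0 = 0$)
$O{\left(x \right)} = 2 x \left(x + 2 x \left(-2 + x\right)\right)$ ($O{\left(x \right)} = 2 x \left(x + \left(-2 + x\right) 2 x\right) = 2 x \left(x + 2 x \left(-2 + x\right)\right)$)
$\sqrt{O{\left(-2 \right)} + j} \left(-266\right) = \sqrt{\left(-2\right)^{2} \left(-6 + 4 \left(-2\right)\right) + 0} \left(-266\right) = \sqrt{4 \left(-6 - 8\right) + 0} \left(-266\right) = \sqrt{4 \left(-14\right) + 0} \left(-266\right) = \sqrt{-56 + 0} \left(-266\right) = \sqrt{-56} \left(-266\right) = 2 i \sqrt{14} \left(-266\right) = - 532 i \sqrt{14}$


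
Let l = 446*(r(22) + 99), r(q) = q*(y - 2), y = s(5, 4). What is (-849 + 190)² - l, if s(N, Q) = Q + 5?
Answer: 321443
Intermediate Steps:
s(N, Q) = 5 + Q
y = 9 (y = 5 + 4 = 9)
r(q) = 7*q (r(q) = q*(9 - 2) = q*7 = 7*q)
l = 112838 (l = 446*(7*22 + 99) = 446*(154 + 99) = 446*253 = 112838)
(-849 + 190)² - l = (-849 + 190)² - 1*112838 = (-659)² - 112838 = 434281 - 112838 = 321443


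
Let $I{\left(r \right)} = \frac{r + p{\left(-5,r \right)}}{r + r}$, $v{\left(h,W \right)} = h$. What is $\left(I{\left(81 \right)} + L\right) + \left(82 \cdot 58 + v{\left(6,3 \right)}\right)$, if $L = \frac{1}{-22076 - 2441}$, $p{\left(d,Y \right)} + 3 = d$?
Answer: $\frac{18915282127}{3971754} \approx 4762.5$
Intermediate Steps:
$p{\left(d,Y \right)} = -3 + d$
$I{\left(r \right)} = \frac{-8 + r}{2 r}$ ($I{\left(r \right)} = \frac{r - 8}{r + r} = \frac{r - 8}{2 r} = \left(-8 + r\right) \frac{1}{2 r} = \frac{-8 + r}{2 r}$)
$L = - \frac{1}{24517}$ ($L = \frac{1}{-24517} = - \frac{1}{24517} \approx -4.0788 \cdot 10^{-5}$)
$\left(I{\left(81 \right)} + L\right) + \left(82 \cdot 58 + v{\left(6,3 \right)}\right) = \left(\frac{-8 + 81}{2 \cdot 81} - \frac{1}{24517}\right) + \left(82 \cdot 58 + 6\right) = \left(\frac{1}{2} \cdot \frac{1}{81} \cdot 73 - \frac{1}{24517}\right) + \left(4756 + 6\right) = \left(\frac{73}{162} - \frac{1}{24517}\right) + 4762 = \frac{1789579}{3971754} + 4762 = \frac{18915282127}{3971754}$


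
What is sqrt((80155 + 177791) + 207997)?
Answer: sqrt(465943) ≈ 682.60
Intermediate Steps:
sqrt((80155 + 177791) + 207997) = sqrt(257946 + 207997) = sqrt(465943)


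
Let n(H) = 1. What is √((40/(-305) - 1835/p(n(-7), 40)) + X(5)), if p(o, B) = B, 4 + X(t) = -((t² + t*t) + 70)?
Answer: I*√10121486/244 ≈ 13.039*I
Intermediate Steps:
X(t) = -74 - 2*t² (X(t) = -4 - ((t² + t*t) + 70) = -4 - ((t² + t²) + 70) = -4 - (2*t² + 70) = -4 - (70 + 2*t²) = -4 + (-70 - 2*t²) = -74 - 2*t²)
√((40/(-305) - 1835/p(n(-7), 40)) + X(5)) = √((40/(-305) - 1835/40) + (-74 - 2*5²)) = √((40*(-1/305) - 1835*1/40) + (-74 - 2*25)) = √((-8/61 - 367/8) + (-74 - 50)) = √(-22451/488 - 124) = √(-82963/488) = I*√10121486/244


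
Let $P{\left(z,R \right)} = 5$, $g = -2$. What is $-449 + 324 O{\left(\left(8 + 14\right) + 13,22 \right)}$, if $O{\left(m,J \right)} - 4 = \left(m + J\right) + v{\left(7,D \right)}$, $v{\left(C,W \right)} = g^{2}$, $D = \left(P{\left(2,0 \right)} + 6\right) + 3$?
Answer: $20611$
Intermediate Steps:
$D = 14$ ($D = \left(5 + 6\right) + 3 = 11 + 3 = 14$)
$v{\left(C,W \right)} = 4$ ($v{\left(C,W \right)} = \left(-2\right)^{2} = 4$)
$O{\left(m,J \right)} = 8 + J + m$ ($O{\left(m,J \right)} = 4 + \left(\left(m + J\right) + 4\right) = 4 + \left(\left(J + m\right) + 4\right) = 4 + \left(4 + J + m\right) = 8 + J + m$)
$-449 + 324 O{\left(\left(8 + 14\right) + 13,22 \right)} = -449 + 324 \left(8 + 22 + \left(\left(8 + 14\right) + 13\right)\right) = -449 + 324 \left(8 + 22 + \left(22 + 13\right)\right) = -449 + 324 \left(8 + 22 + 35\right) = -449 + 324 \cdot 65 = -449 + 21060 = 20611$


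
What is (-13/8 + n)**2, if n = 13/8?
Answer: 0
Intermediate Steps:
n = 13/8 (n = 13*(1/8) = 13/8 ≈ 1.6250)
(-13/8 + n)**2 = (-13/8 + 13/8)**2 = 0**2 = 0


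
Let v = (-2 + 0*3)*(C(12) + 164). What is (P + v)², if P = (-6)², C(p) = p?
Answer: 99856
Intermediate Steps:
P = 36
v = -352 (v = (-2 + 0*3)*(12 + 164) = (-2 + 0)*176 = -2*176 = -352)
(P + v)² = (36 - 352)² = (-316)² = 99856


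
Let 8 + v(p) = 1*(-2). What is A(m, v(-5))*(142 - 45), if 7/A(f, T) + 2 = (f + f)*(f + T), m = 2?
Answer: -679/34 ≈ -19.971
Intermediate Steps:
v(p) = -10 (v(p) = -8 + 1*(-2) = -8 - 2 = -10)
A(f, T) = 7/(-2 + 2*f*(T + f)) (A(f, T) = 7/(-2 + (f + f)*(f + T)) = 7/(-2 + (2*f)*(T + f)) = 7/(-2 + 2*f*(T + f)))
A(m, v(-5))*(142 - 45) = (7/(2*(-1 + 2² - 10*2)))*(142 - 45) = (7/(2*(-1 + 4 - 20)))*97 = ((7/2)/(-17))*97 = ((7/2)*(-1/17))*97 = -7/34*97 = -679/34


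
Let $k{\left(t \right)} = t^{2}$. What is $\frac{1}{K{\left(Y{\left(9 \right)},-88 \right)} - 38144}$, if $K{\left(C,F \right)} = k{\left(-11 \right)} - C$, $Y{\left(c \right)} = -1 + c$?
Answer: $- \frac{1}{38031} \approx -2.6294 \cdot 10^{-5}$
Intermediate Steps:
$K{\left(C,F \right)} = 121 - C$ ($K{\left(C,F \right)} = \left(-11\right)^{2} - C = 121 - C$)
$\frac{1}{K{\left(Y{\left(9 \right)},-88 \right)} - 38144} = \frac{1}{\left(121 - \left(-1 + 9\right)\right) - 38144} = \frac{1}{\left(121 - 8\right) - 38144} = \frac{1}{113 - 38144} = \frac{1}{-38031} = - \frac{1}{38031}$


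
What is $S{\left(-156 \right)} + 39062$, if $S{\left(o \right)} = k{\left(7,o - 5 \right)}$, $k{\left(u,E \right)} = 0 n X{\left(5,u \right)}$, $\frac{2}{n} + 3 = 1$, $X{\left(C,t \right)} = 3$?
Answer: $39062$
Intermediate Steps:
$n = -1$ ($n = \frac{2}{-3 + 1} = \frac{2}{-2} = 2 \left(- \frac{1}{2}\right) = -1$)
$k{\left(u,E \right)} = 0$ ($k{\left(u,E \right)} = 0 \left(-1\right) 3 = 0 \cdot 3 = 0$)
$S{\left(o \right)} = 0$
$S{\left(-156 \right)} + 39062 = 0 + 39062 = 39062$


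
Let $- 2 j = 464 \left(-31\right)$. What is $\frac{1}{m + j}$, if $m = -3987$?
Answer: $\frac{1}{3205} \approx 0.00031201$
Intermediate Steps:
$j = 7192$ ($j = - \frac{464 \left(-31\right)}{2} = \left(- \frac{1}{2}\right) \left(-14384\right) = 7192$)
$\frac{1}{m + j} = \frac{1}{-3987 + 7192} = \frac{1}{3205}$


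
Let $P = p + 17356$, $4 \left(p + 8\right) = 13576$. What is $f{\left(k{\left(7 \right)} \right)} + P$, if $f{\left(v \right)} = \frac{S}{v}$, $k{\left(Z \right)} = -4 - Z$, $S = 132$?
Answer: $20730$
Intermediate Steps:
$p = 3386$ ($p = -8 + \frac{1}{4} \cdot 13576 = -8 + 3394 = 3386$)
$P = 20742$ ($P = 3386 + 17356 = 20742$)
$f{\left(v \right)} = \frac{132}{v}$
$f{\left(k{\left(7 \right)} \right)} + P = \frac{132}{-4 - 7} + 20742 = \frac{132}{-11} + 20742 = 132 \left(- \frac{1}{11}\right) + 20742 = -12 + 20742 = 20730$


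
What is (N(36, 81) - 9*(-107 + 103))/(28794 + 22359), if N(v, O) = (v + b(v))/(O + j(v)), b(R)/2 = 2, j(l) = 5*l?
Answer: 9436/13350933 ≈ 0.00070677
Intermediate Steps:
b(R) = 4 (b(R) = 2*2 = 4)
N(v, O) = (4 + v)/(O + 5*v) (N(v, O) = (v + 4)/(O + 5*v) = (4 + v)/(O + 5*v))
(N(36, 81) - 9*(-107 + 103))/(28794 + 22359) = ((4 + 36)/(81 + 5*36) - 9*(-107 + 103))/(28794 + 22359) = (40/(81 + 180) - 9*(-4))/51153 = (40/261 + 36)*(1/51153) = (9436/261)*(1/51153) = 9436/13350933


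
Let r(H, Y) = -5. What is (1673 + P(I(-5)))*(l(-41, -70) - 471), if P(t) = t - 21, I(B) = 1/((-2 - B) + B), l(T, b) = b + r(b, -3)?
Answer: -901719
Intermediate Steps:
l(T, b) = -5 + b (l(T, b) = b - 5 = -5 + b)
I(B) = -1/2 (I(B) = 1/(-2) = -1/2)
P(t) = -21 + t
(1673 + P(I(-5)))*(l(-41, -70) - 471) = (1673 + (-21 - 1/2))*((-5 - 70) - 471) = (1673 - 43/2)*(-75 - 471) = (3303/2)*(-546) = -901719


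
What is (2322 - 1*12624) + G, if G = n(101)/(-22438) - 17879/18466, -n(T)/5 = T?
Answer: -1067230909072/103585027 ≈ -10303.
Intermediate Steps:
n(T) = -5*T
G = -97960918/103585027 (G = -5*101/(-22438) - 17879/18466 = -505*(-1/22438) - 17879*1/18466 = 505/22438 - 17879/18466 = -97960918/103585027 ≈ -0.94571)
(2322 - 1*12624) + G = (2322 - 1*12624) - 97960918/103585027 = (2322 - 12624) - 97960918/103585027 = -10302 - 97960918/103585027 = -1067230909072/103585027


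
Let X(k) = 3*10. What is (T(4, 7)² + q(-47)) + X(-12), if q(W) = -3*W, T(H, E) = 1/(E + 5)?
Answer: 24625/144 ≈ 171.01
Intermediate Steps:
T(H, E) = 1/(5 + E)
X(k) = 30
(T(4, 7)² + q(-47)) + X(-12) = ((1/(5 + 7))² - 3*(-47)) + 30 = ((1/12)² + 141) + 30 = (1/144 + 141) + 30 = 20305/144 + 30 = 24625/144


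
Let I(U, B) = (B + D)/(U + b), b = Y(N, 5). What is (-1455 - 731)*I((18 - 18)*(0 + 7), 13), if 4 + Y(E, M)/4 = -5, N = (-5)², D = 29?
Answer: 7651/3 ≈ 2550.3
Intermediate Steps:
N = 25
Y(E, M) = -36 (Y(E, M) = -16 + 4*(-5) = -16 - 20 = -36)
b = -36
I(U, B) = (29 + B)/(-36 + U) (I(U, B) = (B + 29)/(U - 36) = (29 + B)/(-36 + U))
(-1455 - 731)*I((18 - 18)*(0 + 7), 13) = (-1455 - 731)*((29 + 13)/(-36 + (18 - 18)*(0 + 7))) = -2186*42/(-36 + 0*7) = -2186*42/(-36 + 0) = -2186*42/(-36) = -(-1093)*42/18 = -2186*(-7/6) = 7651/3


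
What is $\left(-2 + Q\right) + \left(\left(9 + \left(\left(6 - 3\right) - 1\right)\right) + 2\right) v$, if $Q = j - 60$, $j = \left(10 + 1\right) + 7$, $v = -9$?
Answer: $-161$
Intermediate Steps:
$j = 18$ ($j = 11 + 7 = 18$)
$Q = -42$ ($Q = 18 - 60 = -42$)
$\left(-2 + Q\right) + \left(\left(9 + \left(\left(6 - 3\right) - 1\right)\right) + 2\right) v = \left(-2 - 42\right) + \left(\left(9 + \left(\left(6 - 3\right) - 1\right)\right) + 2\right) \left(-9\right) = -44 + \left(\left(9 + \left(3 - 1\right)\right) + 2\right) \left(-9\right) = -44 + \left(\left(9 + 2\right) + 2\right) \left(-9\right) = -44 + \left(11 + 2\right) \left(-9\right) = -44 + 13 \left(-9\right) = -44 - 117 = -161$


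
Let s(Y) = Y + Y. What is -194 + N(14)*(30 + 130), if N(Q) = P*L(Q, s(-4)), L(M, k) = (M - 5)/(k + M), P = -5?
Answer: -1394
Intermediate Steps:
s(Y) = 2*Y
L(M, k) = (-5 + M)/(M + k)
N(Q) = -5*(-5 + Q)/(-8 + Q) (N(Q) = -5*(-5 + Q)/(Q + 2*(-4)) = -5*(-5 + Q)/(Q - 8) = -5*(-5 + Q)/(-8 + Q))
-194 + N(14)*(30 + 130) = -194 + (5*(5 - 1*14)/(-8 + 14))*(30 + 130) = -194 + (5*(5 - 14)/6)*160 = -194 + (5*(⅙)*(-9))*160 = -194 - 15/2*160 = -194 - 1200 = -1394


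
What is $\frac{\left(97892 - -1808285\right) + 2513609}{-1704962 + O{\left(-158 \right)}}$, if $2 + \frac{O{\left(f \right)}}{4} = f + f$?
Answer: $- \frac{2209893}{853117} \approx -2.5904$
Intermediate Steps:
$O{\left(f \right)} = -8 + 8 f$ ($O{\left(f \right)} = -8 + 4 \left(f + f\right) = -8 + 4 \cdot 2 f = -8 + 8 f$)
$\frac{\left(97892 - -1808285\right) + 2513609}{-1704962 + O{\left(-158 \right)}} = \frac{\left(97892 - -1808285\right) + 2513609}{-1704962 + \left(-8 + 8 \left(-158\right)\right)} = \frac{\left(97892 + 1808285\right) + 2513609}{-1704962 - 1272} = \frac{1906177 + 2513609}{-1704962 - 1272} = \frac{4419786}{-1706234} = 4419786 \left(- \frac{1}{1706234}\right) = - \frac{2209893}{853117}$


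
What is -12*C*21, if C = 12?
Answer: -3024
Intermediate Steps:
-12*C*21 = -12*12*21 = -144*21 = -3024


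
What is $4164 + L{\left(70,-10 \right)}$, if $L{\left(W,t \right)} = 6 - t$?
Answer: $4180$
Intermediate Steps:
$4164 + L{\left(70,-10 \right)} = 4164 + \left(6 - -10\right) = 4164 + \left(6 + 10\right) = 4164 + 16 = 4180$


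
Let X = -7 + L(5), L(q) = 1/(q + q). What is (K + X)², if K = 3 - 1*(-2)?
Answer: 361/100 ≈ 3.6100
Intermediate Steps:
L(q) = 1/(2*q)
X = -69/10 (X = -7 + (½)/5 = -7 + (½)*(⅕) = -7 + ⅒ = -69/10 ≈ -6.9000)
K = 5 (K = 3 + 2 = 5)
(K + X)² = (5 - 69/10)² = (-19/10)² = 361/100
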